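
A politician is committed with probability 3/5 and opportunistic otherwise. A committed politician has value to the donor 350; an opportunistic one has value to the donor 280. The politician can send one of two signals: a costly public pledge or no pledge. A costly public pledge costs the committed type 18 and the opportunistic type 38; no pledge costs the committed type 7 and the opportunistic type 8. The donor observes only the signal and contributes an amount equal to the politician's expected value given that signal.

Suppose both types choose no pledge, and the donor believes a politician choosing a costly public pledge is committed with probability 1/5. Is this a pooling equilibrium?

At the pooled signal (no pledge) the donor holds the prior 3/5 and pays 3/5·350 + 2/5·280 = 322. Off-path (pledge) belief 1/5 gives 1/5·350 + 4/5·280 = 294.
Committed: no pledge gives 322 − 7 = 315; pledge gives 294 − 18 = 276. Stays. ✓
Opportunistic: no pledge gives 322 − 8 = 314; pledge gives 294 − 38 = 256. Stays. ✓

Yes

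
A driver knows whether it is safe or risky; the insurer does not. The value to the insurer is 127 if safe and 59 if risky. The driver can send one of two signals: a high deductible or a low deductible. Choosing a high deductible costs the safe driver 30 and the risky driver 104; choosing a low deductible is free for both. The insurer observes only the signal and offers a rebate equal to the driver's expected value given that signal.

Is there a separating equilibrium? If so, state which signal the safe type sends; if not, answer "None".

Try safe → high deductible, risky → low deductible:
  If types separate, high deductible earns payment 127 and low deductible earns 59.
  Safe: high deductible gives 127 − 30 = 97; low deductible gives 59 − 0 = 59. No deviation. ✓
  Risky: low deductible gives 59 − 0 = 59; high deductible gives 127 − 104 = 23. No deviation. ✓
Both hold — the safe type sends high deductible.

high deductible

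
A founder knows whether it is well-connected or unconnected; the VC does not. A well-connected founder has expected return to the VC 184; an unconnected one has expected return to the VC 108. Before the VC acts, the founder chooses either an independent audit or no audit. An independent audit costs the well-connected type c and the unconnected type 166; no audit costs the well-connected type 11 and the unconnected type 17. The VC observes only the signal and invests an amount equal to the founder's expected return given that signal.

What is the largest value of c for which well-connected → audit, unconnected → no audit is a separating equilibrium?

87

Under separation: audit → well-connected (pays 184); no audit → unconnected (pays 108).
Unconnected: 108 − 17 = 91 ≥ 184 − 166 = 18. Holds regardless of c. ✓
Well-connected: 184 − c ≥ 108 − 11, so c ≤ 184 − 97 = 87.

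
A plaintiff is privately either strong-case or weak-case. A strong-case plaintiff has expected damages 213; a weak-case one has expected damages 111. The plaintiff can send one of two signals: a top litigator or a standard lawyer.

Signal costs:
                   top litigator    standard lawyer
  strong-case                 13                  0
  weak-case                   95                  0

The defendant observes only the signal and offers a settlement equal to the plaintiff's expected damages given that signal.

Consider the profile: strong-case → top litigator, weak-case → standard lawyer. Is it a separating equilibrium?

No

Under separation the defendant infers type exactly: top litigator → strong-case (pays 213), standard lawyer → weak-case (pays 111).
Strong-case: top litigator gives 213 − 13 = 200; standard lawyer gives 111 − 0 = 111. No deviation. ✓
Weak-case: standard lawyer gives 111 − 0 = 111; top litigator gives 213 − 95 = 118. Would deviate. ✗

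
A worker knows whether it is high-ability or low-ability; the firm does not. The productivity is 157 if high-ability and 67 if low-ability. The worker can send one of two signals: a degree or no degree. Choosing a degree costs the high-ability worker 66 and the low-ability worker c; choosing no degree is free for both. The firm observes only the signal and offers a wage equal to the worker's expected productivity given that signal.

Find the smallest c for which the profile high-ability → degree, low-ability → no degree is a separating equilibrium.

Under separation: degree → high-ability (pays 157); no degree → low-ability (pays 67).
High-ability: 157 − 66 = 91 ≥ 67 − 0 = 67. Holds regardless of c. ✓
Low-ability: 67 − 0 ≥ 157 − c, so c ≥ 157 − 67 = 90.

90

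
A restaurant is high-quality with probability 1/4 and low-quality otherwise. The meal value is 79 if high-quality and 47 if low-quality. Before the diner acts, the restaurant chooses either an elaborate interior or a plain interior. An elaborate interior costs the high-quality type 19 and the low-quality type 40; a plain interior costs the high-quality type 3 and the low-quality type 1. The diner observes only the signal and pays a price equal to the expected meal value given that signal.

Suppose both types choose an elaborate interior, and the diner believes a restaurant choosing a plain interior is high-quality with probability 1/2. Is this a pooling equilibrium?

No

At the pooled signal (elaborate interior) the diner holds the prior 1/4 and pays 1/4·79 + 3/4·47 = 55. Off-path (plain interior) belief 1/2 gives 1/2·79 + 1/2·47 = 63.
High-quality: elaborate interior gives 55 − 19 = 36; plain interior gives 63 − 3 = 60. Deviates. ✗
Low-quality: elaborate interior gives 55 − 40 = 15; plain interior gives 63 − 1 = 62. Deviates. ✗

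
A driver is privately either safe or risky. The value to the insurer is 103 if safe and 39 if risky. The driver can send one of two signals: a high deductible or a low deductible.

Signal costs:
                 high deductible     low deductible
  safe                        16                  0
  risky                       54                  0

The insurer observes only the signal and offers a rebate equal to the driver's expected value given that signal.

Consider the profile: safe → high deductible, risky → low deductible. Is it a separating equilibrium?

No

Under separation the insurer infers type exactly: high deductible → safe (pays 103), low deductible → risky (pays 39).
Safe: high deductible gives 103 − 16 = 87; low deductible gives 39 − 0 = 39. No deviation. ✓
Risky: low deductible gives 39 − 0 = 39; high deductible gives 103 − 54 = 49. Would deviate. ✗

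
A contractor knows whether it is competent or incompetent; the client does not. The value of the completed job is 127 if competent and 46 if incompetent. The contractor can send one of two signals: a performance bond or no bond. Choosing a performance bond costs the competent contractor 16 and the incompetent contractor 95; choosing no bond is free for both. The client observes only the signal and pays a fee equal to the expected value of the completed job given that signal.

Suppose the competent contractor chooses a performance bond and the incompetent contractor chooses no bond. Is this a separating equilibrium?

Under separation the client infers type exactly: bond → competent (pays 127), no bond → incompetent (pays 46).
Competent: bond gives 127 − 16 = 111; no bond gives 46 − 0 = 46. No deviation. ✓
Incompetent: no bond gives 46 − 0 = 46; bond gives 127 − 95 = 32. No deviation. ✓
Both incentive constraints hold.

Yes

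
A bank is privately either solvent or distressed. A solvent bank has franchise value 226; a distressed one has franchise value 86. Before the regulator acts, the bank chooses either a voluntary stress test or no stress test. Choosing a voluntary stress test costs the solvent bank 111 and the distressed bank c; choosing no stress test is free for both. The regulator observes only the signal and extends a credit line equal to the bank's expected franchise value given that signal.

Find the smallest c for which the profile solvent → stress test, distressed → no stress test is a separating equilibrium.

Under separation: stress test → solvent (pays 226); no stress test → distressed (pays 86).
Solvent: 226 − 111 = 115 ≥ 86 − 0 = 86. Holds regardless of c. ✓
Distressed: 86 − 0 ≥ 226 − c, so c ≥ 226 − 86 = 140.

140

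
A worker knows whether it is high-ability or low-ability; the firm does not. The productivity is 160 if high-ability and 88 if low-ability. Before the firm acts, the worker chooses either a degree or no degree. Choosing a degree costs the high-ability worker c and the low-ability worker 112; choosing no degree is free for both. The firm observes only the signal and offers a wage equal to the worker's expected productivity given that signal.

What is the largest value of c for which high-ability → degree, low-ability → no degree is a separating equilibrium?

Under separation: degree → high-ability (pays 160); no degree → low-ability (pays 88).
Low-ability: 88 − 0 = 88 ≥ 160 − 112 = 48. Holds regardless of c. ✓
High-ability: 160 − c ≥ 88 − 0, so c ≤ 160 − 88 = 72.

72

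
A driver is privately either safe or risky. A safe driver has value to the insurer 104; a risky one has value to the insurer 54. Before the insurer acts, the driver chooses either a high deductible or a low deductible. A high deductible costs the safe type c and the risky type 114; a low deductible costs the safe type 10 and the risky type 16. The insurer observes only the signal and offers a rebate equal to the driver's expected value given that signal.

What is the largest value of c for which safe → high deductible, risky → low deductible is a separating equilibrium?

Under separation: high deductible → safe (pays 104); low deductible → risky (pays 54).
Risky: 54 − 16 = 38 ≥ 104 − 114 = -10. Holds regardless of c. ✓
Safe: 104 − c ≥ 54 − 10, so c ≤ 104 − 44 = 60.

60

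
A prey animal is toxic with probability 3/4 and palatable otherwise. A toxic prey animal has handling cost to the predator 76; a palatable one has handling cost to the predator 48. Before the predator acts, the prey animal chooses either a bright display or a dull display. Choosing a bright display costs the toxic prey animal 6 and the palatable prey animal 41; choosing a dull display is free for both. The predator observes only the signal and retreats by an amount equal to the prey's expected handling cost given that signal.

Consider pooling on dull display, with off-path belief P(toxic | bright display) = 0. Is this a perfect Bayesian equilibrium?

Yes

At the pooled signal (dull display) the predator holds the prior 3/4 and pays 3/4·76 + 1/4·48 = 69. Off-path (bright display) belief 0 gives 0·76 + 1·48 = 48.
Toxic: dull display gives 69 − 0 = 69; bright display gives 48 − 6 = 42. Stays. ✓
Palatable: dull display gives 69 − 0 = 69; bright display gives 48 − 41 = 7. Stays. ✓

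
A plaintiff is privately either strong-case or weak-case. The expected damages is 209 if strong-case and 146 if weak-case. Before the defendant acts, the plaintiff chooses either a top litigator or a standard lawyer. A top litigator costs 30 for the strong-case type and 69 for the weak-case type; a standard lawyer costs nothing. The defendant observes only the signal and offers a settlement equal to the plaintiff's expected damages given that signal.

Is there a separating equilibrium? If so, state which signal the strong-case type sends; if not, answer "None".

top litigator

Try strong-case → top litigator, weak-case → standard lawyer:
  If types separate, top litigator earns payment 209 and standard lawyer earns 146.
  Strong-case: top litigator gives 209 − 30 = 179; standard lawyer gives 146 − 0 = 146. No deviation. ✓
  Weak-case: standard lawyer gives 146 − 0 = 146; top litigator gives 209 − 69 = 140. No deviation. ✓
Both hold — the strong-case type sends top litigator.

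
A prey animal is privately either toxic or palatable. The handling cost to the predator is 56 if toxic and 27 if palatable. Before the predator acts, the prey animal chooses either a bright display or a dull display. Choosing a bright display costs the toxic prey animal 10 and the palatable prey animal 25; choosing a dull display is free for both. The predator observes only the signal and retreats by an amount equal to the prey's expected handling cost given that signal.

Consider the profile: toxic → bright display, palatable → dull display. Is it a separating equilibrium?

No

If types separate, bright display earns payment 56 and dull display earns 27.
Toxic: bright display gives 56 − 10 = 46; dull display gives 27 − 0 = 27. No deviation. ✓
Palatable: dull display gives 27 − 0 = 27; bright display gives 56 − 25 = 31. Would deviate. ✗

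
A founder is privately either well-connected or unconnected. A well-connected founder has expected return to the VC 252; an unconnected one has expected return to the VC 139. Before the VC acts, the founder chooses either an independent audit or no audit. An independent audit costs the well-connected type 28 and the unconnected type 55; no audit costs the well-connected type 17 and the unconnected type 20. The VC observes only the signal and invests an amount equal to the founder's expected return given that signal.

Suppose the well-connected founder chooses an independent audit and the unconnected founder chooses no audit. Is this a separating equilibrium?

No

If types separate, audit earns payment 252 and no audit earns 139.
Well-connected: audit gives 252 − 28 = 224; no audit gives 139 − 17 = 122. No deviation. ✓
Unconnected: no audit gives 139 − 20 = 119; audit gives 252 − 55 = 197. Would deviate. ✗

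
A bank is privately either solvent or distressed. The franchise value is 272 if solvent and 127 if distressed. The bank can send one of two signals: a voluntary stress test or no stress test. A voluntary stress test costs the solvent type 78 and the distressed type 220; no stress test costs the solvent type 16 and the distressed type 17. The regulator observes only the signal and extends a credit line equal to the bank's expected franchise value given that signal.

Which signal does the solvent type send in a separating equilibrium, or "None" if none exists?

stress test

Try solvent → stress test, distressed → no stress test:
  If types separate, stress test earns payment 272 and no stress test earns 127.
  Solvent: stress test gives 272 − 78 = 194; no stress test gives 127 − 16 = 111. No deviation. ✓
  Distressed: no stress test gives 127 − 17 = 110; stress test gives 272 − 220 = 52. No deviation. ✓
Both hold — the solvent type sends stress test.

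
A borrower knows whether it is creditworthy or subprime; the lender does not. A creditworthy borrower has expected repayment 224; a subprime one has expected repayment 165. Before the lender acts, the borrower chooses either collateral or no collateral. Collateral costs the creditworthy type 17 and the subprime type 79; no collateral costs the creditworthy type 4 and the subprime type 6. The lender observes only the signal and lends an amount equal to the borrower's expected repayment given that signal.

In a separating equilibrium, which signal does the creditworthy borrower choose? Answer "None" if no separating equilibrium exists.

Try creditworthy → collateral, subprime → no collateral:
  If types separate, collateral earns payment 224 and no collateral earns 165.
  Creditworthy: collateral gives 224 − 17 = 207; no collateral gives 165 − 4 = 161. No deviation. ✓
  Subprime: no collateral gives 165 − 6 = 159; collateral gives 224 − 79 = 145. No deviation. ✓
Both hold — the creditworthy type sends collateral.

collateral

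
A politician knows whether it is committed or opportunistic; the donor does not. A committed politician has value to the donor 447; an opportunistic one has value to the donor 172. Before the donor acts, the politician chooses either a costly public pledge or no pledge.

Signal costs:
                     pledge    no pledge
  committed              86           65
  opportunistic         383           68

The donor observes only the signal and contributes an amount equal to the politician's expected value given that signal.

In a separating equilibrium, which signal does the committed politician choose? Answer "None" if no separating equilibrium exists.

pledge

Try committed → pledge, opportunistic → no pledge:
  If types separate, pledge earns payment 447 and no pledge earns 172.
  Committed: pledge gives 447 − 86 = 361; no pledge gives 172 − 65 = 107. No deviation. ✓
  Opportunistic: no pledge gives 172 − 68 = 104; pledge gives 447 − 383 = 64. No deviation. ✓
Both hold — the committed type sends pledge.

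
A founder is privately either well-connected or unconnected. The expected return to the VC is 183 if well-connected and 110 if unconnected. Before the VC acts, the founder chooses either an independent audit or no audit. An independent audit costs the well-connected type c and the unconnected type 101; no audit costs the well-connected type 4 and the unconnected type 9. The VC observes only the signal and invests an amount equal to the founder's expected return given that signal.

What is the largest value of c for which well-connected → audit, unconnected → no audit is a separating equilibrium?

77

Under separation: audit → well-connected (pays 183); no audit → unconnected (pays 110).
Unconnected: 110 − 9 = 101 ≥ 183 − 101 = 82. Holds regardless of c. ✓
Well-connected: 183 − c ≥ 110 − 4, so c ≤ 183 − 106 = 77.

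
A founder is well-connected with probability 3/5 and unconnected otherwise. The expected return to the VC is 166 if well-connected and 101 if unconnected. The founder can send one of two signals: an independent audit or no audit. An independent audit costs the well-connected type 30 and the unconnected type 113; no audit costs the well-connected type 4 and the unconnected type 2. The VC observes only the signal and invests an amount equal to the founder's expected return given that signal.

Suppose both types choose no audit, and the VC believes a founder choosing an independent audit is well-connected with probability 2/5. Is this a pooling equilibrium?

At the pooled signal (no audit) the VC holds the prior 3/5 and pays 3/5·166 + 2/5·101 = 140. Off-path (audit) belief 2/5 gives 2/5·166 + 3/5·101 = 127.
Well-connected: no audit gives 140 − 4 = 136; audit gives 127 − 30 = 97. Stays. ✓
Unconnected: no audit gives 140 − 2 = 138; audit gives 127 − 113 = 14. Stays. ✓

Yes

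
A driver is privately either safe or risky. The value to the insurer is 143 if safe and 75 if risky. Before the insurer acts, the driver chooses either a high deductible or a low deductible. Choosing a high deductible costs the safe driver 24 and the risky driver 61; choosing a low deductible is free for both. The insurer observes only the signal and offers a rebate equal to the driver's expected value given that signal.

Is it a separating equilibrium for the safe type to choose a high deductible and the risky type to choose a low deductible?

No

If types separate, high deductible earns payment 143 and low deductible earns 75.
Safe: high deductible gives 143 − 24 = 119; low deductible gives 75 − 0 = 75. No deviation. ✓
Risky: low deductible gives 75 − 0 = 75; high deductible gives 143 − 61 = 82. Would deviate. ✗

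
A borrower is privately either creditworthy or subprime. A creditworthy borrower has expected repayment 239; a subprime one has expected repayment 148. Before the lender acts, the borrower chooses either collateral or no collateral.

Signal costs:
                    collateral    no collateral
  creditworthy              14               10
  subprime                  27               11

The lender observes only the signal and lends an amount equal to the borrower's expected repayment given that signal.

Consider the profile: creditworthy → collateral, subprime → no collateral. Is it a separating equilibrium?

If types separate, collateral earns payment 239 and no collateral earns 148.
Creditworthy: collateral gives 239 − 14 = 225; no collateral gives 148 − 10 = 138. No deviation. ✓
Subprime: no collateral gives 148 − 11 = 137; collateral gives 239 − 27 = 212. Would deviate. ✗

No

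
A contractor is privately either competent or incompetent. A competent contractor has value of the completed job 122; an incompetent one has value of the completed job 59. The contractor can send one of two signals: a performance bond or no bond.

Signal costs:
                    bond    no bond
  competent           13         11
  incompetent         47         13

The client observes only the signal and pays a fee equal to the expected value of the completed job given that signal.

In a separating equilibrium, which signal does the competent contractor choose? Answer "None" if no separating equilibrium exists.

Try competent → bond, incompetent → no bond:
  If types separate, bond earns payment 122 and no bond earns 59.
  Competent: bond gives 122 − 13 = 109; no bond gives 59 − 11 = 48. No deviation. ✓
  Incompetent: no bond gives 59 − 13 = 46; bond gives 122 − 47 = 75. Would deviate. ✗
Try competent → no bond, incompetent → bond:
  If types separate, no bond earns payment 122 and bond earns 59.
  Competent: no bond gives 122 − 11 = 111; bond gives 59 − 13 = 46. No deviation. ✓
  Incompetent: bond gives 59 − 47 = 12; no bond gives 122 − 13 = 109. Would deviate. ✗
Neither assignment is incentive-compatible.

None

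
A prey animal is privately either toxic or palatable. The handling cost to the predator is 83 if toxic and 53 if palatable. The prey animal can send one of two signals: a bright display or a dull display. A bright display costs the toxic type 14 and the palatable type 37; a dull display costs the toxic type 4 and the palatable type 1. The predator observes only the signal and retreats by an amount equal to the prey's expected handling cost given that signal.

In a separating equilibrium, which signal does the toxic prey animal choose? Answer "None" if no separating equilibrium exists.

Try toxic → bright display, palatable → dull display:
  Under separation the predator infers type exactly: bright display → toxic (pays 83), dull display → palatable (pays 53).
  Toxic: bright display gives 83 − 14 = 69; dull display gives 53 − 4 = 49. No deviation. ✓
  Palatable: dull display gives 53 − 1 = 52; bright display gives 83 − 37 = 46. No deviation. ✓
Both hold — the toxic type sends bright display.

bright display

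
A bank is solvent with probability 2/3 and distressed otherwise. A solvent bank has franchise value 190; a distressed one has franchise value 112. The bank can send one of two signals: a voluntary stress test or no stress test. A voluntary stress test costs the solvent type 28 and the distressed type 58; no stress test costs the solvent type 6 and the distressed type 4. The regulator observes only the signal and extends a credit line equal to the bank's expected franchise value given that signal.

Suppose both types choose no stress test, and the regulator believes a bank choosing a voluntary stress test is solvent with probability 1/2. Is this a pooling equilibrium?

Yes

At the pooled signal (no stress test) the regulator holds the prior 2/3 and pays 2/3·190 + 1/3·112 = 164. Off-path (stress test) belief 1/2 gives 1/2·190 + 1/2·112 = 151.
Solvent: no stress test gives 164 − 6 = 158; stress test gives 151 − 28 = 123. Stays. ✓
Distressed: no stress test gives 164 − 4 = 160; stress test gives 151 − 58 = 93. Stays. ✓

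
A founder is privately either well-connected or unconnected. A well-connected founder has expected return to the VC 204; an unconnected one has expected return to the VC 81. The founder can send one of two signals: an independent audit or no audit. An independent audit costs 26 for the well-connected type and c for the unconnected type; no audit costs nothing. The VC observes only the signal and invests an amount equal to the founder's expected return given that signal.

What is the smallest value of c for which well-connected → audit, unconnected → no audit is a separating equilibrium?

123

Under separation: audit → well-connected (pays 204); no audit → unconnected (pays 81).
Well-connected: 204 − 26 = 178 ≥ 81 − 0 = 81. Holds regardless of c. ✓
Unconnected: 81 − 0 ≥ 204 − c, so c ≥ 204 − 81 = 123.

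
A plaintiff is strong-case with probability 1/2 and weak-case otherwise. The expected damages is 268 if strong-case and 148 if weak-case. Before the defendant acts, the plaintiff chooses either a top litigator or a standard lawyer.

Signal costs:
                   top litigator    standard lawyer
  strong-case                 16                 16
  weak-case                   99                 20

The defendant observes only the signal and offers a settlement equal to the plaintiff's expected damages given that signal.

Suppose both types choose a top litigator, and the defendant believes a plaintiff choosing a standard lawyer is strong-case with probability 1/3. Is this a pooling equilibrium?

No

At the pooled signal (top litigator) the defendant holds the prior 1/2 and pays 1/2·268 + 1/2·148 = 208. Off-path (standard lawyer) belief 1/3 gives 1/3·268 + 2/3·148 = 188.
Strong-case: top litigator gives 208 − 16 = 192; standard lawyer gives 188 − 16 = 172. Stays. ✓
Weak-case: top litigator gives 208 − 99 = 109; standard lawyer gives 188 − 20 = 168. Deviates. ✗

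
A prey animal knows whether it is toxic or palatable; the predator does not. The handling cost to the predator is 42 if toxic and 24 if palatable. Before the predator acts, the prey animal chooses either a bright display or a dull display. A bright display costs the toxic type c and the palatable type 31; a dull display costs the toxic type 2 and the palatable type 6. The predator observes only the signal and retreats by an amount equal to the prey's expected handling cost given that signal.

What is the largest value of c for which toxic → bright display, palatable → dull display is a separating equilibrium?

Under separation: bright display → toxic (pays 42); dull display → palatable (pays 24).
Palatable: 24 − 6 = 18 ≥ 42 − 31 = 11. Holds regardless of c. ✓
Toxic: 42 − c ≥ 24 − 2, so c ≤ 42 − 22 = 20.

20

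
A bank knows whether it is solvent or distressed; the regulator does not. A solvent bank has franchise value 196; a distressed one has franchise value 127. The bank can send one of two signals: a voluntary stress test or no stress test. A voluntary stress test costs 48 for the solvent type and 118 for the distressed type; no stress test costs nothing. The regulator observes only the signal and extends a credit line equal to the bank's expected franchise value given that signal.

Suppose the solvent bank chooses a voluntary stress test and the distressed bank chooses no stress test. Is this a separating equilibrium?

Yes

Under separation the regulator infers type exactly: stress test → solvent (pays 196), no stress test → distressed (pays 127).
Solvent: stress test gives 196 − 48 = 148; no stress test gives 127 − 0 = 127. No deviation. ✓
Distressed: no stress test gives 127 − 0 = 127; stress test gives 196 − 118 = 78. No deviation. ✓
Both incentive constraints hold.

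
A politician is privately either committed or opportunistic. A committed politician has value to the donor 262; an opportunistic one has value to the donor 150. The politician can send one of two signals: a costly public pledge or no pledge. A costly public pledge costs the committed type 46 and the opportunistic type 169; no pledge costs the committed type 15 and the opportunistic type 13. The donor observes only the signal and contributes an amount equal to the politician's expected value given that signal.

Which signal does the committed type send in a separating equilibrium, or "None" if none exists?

pledge

Try committed → pledge, opportunistic → no pledge:
  If types separate, pledge earns payment 262 and no pledge earns 150.
  Committed: pledge gives 262 − 46 = 216; no pledge gives 150 − 15 = 135. No deviation. ✓
  Opportunistic: no pledge gives 150 − 13 = 137; pledge gives 262 − 169 = 93. No deviation. ✓
Both hold — the committed type sends pledge.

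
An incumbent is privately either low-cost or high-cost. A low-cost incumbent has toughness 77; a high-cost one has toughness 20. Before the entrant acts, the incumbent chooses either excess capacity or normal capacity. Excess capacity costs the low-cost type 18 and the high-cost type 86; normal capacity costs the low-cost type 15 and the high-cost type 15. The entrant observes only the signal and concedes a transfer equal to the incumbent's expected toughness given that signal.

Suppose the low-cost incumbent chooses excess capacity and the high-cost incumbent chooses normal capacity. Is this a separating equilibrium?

Under separation the entrant infers type exactly: excess capacity → low-cost (pays 77), normal capacity → high-cost (pays 20).
Low-cost: excess capacity gives 77 − 18 = 59; normal capacity gives 20 − 15 = 5. No deviation. ✓
High-cost: normal capacity gives 20 − 15 = 5; excess capacity gives 77 − 86 = -9. No deviation. ✓
Both incentive constraints hold.

Yes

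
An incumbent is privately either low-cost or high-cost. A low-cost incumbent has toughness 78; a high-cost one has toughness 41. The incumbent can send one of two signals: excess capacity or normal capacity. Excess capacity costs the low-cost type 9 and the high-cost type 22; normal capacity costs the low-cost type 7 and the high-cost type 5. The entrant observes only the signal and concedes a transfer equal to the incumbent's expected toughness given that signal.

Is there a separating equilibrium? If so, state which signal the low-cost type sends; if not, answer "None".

Try low-cost → excess capacity, high-cost → normal capacity:
  Under separation the entrant infers type exactly: excess capacity → low-cost (pays 78), normal capacity → high-cost (pays 41).
  Low-cost: excess capacity gives 78 − 9 = 69; normal capacity gives 41 − 7 = 34. No deviation. ✓
  High-cost: normal capacity gives 41 − 5 = 36; excess capacity gives 78 − 22 = 56. Would deviate. ✗
Try low-cost → normal capacity, high-cost → excess capacity:
  Under separation the entrant infers type exactly: normal capacity → low-cost (pays 78), excess capacity → high-cost (pays 41).
  Low-cost: normal capacity gives 78 − 7 = 71; excess capacity gives 41 − 9 = 32. No deviation. ✓
  High-cost: excess capacity gives 41 − 22 = 19; normal capacity gives 78 − 5 = 73. Would deviate. ✗
Neither assignment is incentive-compatible.

None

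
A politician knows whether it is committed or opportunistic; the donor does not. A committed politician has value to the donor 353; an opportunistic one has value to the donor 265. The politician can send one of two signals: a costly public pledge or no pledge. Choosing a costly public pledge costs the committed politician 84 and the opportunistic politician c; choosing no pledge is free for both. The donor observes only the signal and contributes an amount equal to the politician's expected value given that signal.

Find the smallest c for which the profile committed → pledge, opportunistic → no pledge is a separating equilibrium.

88

Under separation: pledge → committed (pays 353); no pledge → opportunistic (pays 265).
Committed: 353 − 84 = 269 ≥ 265 − 0 = 265. Holds regardless of c. ✓
Opportunistic: 265 − 0 ≥ 353 − c, so c ≥ 353 − 265 = 88.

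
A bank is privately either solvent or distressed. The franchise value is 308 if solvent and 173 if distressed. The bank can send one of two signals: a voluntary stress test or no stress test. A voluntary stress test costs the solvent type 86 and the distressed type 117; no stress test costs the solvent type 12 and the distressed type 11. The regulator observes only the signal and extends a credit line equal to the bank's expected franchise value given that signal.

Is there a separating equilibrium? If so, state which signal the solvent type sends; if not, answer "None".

Try solvent → stress test, distressed → no stress test:
  Under separation the regulator infers type exactly: stress test → solvent (pays 308), no stress test → distressed (pays 173).
  Solvent: stress test gives 308 − 86 = 222; no stress test gives 173 − 12 = 161. No deviation. ✓
  Distressed: no stress test gives 173 − 11 = 162; stress test gives 308 − 117 = 191. Would deviate. ✗
Try solvent → no stress test, distressed → stress test:
  Under separation the regulator infers type exactly: no stress test → solvent (pays 308), stress test → distressed (pays 173).
  Solvent: no stress test gives 308 − 12 = 296; stress test gives 173 − 86 = 87. No deviation. ✓
  Distressed: stress test gives 173 − 117 = 56; no stress test gives 308 − 11 = 297. Would deviate. ✗
Neither assignment is incentive-compatible.

None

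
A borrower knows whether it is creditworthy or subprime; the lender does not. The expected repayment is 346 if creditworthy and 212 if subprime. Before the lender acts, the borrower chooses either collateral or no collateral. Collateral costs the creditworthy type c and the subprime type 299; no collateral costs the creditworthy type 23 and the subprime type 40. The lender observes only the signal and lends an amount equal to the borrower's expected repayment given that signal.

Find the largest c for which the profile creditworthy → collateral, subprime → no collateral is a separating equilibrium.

157

Under separation: collateral → creditworthy (pays 346); no collateral → subprime (pays 212).
Subprime: 212 − 40 = 172 ≥ 346 − 299 = 47. Holds regardless of c. ✓
Creditworthy: 346 − c ≥ 212 − 23, so c ≤ 346 − 189 = 157.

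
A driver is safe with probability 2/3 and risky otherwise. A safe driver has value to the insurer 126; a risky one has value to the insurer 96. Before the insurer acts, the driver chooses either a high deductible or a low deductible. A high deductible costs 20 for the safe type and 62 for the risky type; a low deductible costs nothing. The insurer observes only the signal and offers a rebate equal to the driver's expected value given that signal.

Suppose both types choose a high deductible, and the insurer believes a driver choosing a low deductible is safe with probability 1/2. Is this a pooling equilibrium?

At the pooled signal (high deductible) the insurer holds the prior 2/3 and pays 2/3·126 + 1/3·96 = 116. Off-path (low deductible) belief 1/2 gives 1/2·126 + 1/2·96 = 111.
Safe: high deductible gives 116 − 20 = 96; low deductible gives 111 − 0 = 111. Deviates. ✗
Risky: high deductible gives 116 − 62 = 54; low deductible gives 111 − 0 = 111. Deviates. ✗

No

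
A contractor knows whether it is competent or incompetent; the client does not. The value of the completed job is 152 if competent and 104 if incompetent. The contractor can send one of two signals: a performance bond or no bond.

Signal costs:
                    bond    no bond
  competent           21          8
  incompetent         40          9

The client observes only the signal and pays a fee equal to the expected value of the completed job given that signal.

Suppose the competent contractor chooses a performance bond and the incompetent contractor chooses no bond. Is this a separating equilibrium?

If types separate, bond earns payment 152 and no bond earns 104.
Competent: bond gives 152 − 21 = 131; no bond gives 104 − 8 = 96. No deviation. ✓
Incompetent: no bond gives 104 − 9 = 95; bond gives 152 − 40 = 112. Would deviate. ✗

No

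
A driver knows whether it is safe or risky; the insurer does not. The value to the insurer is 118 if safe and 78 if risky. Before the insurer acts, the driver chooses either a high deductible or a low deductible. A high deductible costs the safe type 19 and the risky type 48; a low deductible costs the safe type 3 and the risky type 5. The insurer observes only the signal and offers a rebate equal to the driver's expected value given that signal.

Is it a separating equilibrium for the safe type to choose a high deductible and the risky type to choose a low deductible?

If types separate, high deductible earns payment 118 and low deductible earns 78.
Safe: high deductible gives 118 − 19 = 99; low deductible gives 78 − 3 = 75. No deviation. ✓
Risky: low deductible gives 78 − 5 = 73; high deductible gives 118 − 48 = 70. No deviation. ✓
Both incentive constraints hold.

Yes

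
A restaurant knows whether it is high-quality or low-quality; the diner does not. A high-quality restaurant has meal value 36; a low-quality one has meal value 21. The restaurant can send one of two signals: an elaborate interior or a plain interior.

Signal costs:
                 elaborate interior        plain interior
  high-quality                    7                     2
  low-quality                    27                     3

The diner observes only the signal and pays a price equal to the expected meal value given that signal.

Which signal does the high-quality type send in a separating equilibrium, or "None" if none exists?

Try high-quality → elaborate interior, low-quality → plain interior:
  If types separate, elaborate interior earns payment 36 and plain interior earns 21.
  High-quality: elaborate interior gives 36 − 7 = 29; plain interior gives 21 − 2 = 19. No deviation. ✓
  Low-quality: plain interior gives 21 − 3 = 18; elaborate interior gives 36 − 27 = 9. No deviation. ✓
Both hold — the high-quality type sends elaborate interior.

elaborate interior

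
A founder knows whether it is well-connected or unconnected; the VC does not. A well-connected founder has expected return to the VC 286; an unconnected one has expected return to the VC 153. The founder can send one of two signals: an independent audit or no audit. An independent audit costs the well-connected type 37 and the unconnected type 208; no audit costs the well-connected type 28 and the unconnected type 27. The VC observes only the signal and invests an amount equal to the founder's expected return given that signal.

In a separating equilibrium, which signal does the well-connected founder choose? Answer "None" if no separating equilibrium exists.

Try well-connected → audit, unconnected → no audit:
  Under separation the VC infers type exactly: audit → well-connected (pays 286), no audit → unconnected (pays 153).
  Well-connected: audit gives 286 − 37 = 249; no audit gives 153 − 28 = 125. No deviation. ✓
  Unconnected: no audit gives 153 − 27 = 126; audit gives 286 − 208 = 78. No deviation. ✓
Both hold — the well-connected type sends audit.

audit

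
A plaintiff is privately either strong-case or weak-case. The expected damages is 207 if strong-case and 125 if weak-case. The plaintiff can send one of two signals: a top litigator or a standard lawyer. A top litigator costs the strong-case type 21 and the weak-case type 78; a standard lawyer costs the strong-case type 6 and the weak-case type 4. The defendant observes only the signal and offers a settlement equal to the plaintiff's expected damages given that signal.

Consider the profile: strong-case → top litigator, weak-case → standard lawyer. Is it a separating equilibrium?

No

If types separate, top litigator earns payment 207 and standard lawyer earns 125.
Strong-case: top litigator gives 207 − 21 = 186; standard lawyer gives 125 − 6 = 119. No deviation. ✓
Weak-case: standard lawyer gives 125 − 4 = 121; top litigator gives 207 − 78 = 129. Would deviate. ✗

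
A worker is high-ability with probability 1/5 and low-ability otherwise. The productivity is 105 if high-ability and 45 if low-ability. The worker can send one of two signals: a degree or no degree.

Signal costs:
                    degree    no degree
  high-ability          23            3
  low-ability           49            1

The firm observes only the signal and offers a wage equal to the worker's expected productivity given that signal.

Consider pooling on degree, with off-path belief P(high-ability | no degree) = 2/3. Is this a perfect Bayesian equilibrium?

At the pooled signal (degree) the firm holds the prior 1/5 and pays 1/5·105 + 4/5·45 = 57. Off-path (no degree) belief 2/3 gives 2/3·105 + 1/3·45 = 85.
High-ability: degree gives 57 − 23 = 34; no degree gives 85 − 3 = 82. Deviates. ✗
Low-ability: degree gives 57 − 49 = 8; no degree gives 85 − 1 = 84. Deviates. ✗

No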